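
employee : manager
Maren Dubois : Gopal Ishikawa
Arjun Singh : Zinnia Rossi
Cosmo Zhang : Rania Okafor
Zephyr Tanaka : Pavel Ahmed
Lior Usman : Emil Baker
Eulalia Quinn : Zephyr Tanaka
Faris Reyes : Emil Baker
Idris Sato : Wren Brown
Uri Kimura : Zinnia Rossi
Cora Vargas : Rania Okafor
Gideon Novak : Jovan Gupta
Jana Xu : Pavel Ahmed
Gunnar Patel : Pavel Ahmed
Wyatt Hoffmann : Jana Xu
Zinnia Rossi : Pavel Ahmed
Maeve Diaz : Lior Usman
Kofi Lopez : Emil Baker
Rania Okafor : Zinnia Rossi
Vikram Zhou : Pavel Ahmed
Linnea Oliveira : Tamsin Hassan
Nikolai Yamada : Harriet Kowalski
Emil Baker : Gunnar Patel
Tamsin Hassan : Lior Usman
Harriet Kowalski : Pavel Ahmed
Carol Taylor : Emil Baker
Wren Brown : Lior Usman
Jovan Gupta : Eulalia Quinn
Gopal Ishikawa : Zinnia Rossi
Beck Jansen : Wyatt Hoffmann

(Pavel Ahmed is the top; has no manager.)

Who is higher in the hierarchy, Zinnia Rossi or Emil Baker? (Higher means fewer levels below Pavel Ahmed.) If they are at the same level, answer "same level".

Zinnia Rossi

Zinnia Rossi is 1 level below Pavel Ahmed; Emil Baker is 2. Zinnia Rossi is higher.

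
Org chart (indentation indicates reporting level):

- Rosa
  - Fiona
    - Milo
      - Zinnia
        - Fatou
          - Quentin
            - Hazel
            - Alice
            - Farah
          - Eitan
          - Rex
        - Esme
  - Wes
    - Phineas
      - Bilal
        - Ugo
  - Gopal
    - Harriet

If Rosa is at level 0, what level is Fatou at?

4

Chain from Fatou up to Rosa: Fatou → Zinnia → Milo → Fiona → Rosa. That is 4 steps up, so Fatou is 4 levels below Rosa.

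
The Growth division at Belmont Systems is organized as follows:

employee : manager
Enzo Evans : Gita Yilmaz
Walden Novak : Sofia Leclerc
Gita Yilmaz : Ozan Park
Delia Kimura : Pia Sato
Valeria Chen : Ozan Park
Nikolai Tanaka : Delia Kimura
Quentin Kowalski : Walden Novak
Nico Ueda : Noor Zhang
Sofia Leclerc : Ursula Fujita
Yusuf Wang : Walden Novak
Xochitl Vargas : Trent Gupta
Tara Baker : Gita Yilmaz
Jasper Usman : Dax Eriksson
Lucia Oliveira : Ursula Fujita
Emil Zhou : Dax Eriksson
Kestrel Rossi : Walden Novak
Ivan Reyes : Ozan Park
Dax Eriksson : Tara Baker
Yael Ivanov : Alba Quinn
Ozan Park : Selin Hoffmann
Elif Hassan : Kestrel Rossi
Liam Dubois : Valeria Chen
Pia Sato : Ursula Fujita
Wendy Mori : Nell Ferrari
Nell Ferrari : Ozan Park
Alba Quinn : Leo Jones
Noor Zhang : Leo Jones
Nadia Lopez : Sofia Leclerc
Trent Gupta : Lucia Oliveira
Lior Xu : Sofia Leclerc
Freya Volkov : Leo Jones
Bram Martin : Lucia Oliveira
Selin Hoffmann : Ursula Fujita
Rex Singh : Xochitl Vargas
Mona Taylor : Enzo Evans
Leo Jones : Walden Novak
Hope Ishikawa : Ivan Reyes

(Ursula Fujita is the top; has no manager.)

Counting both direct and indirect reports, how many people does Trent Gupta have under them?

Trent Gupta directly manages Xochitl Vargas. Under Xochitl Vargas: Rex Singh (1). That's 2 in total.

2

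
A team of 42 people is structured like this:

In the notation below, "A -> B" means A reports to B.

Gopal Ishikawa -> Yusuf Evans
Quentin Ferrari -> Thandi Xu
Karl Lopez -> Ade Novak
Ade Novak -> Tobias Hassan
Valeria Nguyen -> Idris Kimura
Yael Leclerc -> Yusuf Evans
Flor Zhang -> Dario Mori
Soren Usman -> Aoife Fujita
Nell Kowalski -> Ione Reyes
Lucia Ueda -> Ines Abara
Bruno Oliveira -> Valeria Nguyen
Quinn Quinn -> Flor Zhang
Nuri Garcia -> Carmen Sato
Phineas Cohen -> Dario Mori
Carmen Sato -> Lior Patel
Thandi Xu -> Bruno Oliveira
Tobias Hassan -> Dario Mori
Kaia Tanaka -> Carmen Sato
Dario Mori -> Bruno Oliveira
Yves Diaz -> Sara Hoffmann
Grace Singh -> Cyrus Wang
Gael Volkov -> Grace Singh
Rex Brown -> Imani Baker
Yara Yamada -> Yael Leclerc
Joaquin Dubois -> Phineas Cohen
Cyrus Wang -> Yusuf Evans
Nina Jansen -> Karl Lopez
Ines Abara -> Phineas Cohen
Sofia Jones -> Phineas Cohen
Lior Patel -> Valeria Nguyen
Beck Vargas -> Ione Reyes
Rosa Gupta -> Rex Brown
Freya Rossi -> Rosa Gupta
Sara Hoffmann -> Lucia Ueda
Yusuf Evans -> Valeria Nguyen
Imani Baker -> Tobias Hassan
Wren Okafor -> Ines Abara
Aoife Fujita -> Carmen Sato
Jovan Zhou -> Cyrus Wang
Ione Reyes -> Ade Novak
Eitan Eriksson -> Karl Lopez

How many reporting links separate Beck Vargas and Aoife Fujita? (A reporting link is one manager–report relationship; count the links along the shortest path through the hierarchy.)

9

Beck Vargas is 6 levels below Valeria Nguyen, and Aoife Fujita is 3 levels below Valeria Nguyen (their lowest common manager). The shortest path runs up from Beck Vargas to Valeria Nguyen and back down to Aoife Fujita: 6 + 3 = 9 links.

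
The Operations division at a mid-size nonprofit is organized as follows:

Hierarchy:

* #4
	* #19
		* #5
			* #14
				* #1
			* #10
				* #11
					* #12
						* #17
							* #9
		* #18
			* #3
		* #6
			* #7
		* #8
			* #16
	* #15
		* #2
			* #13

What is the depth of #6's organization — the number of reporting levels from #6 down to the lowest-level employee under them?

The longest chain under #6 runs #6 → #7, which is 1 level below #6.

1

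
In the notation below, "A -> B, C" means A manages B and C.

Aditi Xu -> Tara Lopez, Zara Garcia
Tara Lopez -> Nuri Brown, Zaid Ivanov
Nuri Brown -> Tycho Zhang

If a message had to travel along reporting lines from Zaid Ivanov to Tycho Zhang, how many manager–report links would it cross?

3

Zaid Ivanov is 1 level below Tara Lopez, and Tycho Zhang is 2 levels below Tara Lopez (their lowest common manager). The shortest path runs up from Zaid Ivanov to Tara Lopez and back down to Tycho Zhang: 1 + 2 = 3 links.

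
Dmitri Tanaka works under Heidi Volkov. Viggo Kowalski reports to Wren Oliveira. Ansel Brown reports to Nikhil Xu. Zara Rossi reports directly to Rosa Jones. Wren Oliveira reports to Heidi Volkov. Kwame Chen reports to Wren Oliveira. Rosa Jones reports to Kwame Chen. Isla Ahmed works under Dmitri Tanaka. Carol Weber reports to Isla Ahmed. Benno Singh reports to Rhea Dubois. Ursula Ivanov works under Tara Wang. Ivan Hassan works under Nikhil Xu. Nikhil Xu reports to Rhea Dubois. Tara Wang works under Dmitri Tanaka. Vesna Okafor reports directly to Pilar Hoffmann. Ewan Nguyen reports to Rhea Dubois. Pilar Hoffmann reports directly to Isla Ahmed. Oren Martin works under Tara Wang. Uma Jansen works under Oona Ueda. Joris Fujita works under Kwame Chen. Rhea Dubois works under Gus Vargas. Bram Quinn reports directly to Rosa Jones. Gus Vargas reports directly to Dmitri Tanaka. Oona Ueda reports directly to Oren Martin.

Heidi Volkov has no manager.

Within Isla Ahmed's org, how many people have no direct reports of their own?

The people in Isla Ahmed's organization with no one reporting to them are Carol Weber, Vesna Okafor. That is 2.

2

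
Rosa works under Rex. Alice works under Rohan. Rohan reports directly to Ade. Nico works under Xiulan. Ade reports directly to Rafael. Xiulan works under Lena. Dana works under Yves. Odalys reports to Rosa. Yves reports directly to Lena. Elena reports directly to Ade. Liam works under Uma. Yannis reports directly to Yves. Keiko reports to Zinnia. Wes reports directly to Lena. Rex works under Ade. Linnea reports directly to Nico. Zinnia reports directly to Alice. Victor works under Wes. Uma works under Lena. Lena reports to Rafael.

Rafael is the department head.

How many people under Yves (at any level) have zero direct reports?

2

The people in Yves's organization with no one reporting to them are Yannis, Dana. That is 2.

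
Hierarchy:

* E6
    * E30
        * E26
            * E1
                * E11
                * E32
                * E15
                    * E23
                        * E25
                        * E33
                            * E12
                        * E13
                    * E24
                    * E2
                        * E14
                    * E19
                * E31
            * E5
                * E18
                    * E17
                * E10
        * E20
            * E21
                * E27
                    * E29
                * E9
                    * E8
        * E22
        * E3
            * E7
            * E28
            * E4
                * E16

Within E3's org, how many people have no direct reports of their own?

The people in E3's organization with no one reporting to them are E16, E28, E7. That is 3.

3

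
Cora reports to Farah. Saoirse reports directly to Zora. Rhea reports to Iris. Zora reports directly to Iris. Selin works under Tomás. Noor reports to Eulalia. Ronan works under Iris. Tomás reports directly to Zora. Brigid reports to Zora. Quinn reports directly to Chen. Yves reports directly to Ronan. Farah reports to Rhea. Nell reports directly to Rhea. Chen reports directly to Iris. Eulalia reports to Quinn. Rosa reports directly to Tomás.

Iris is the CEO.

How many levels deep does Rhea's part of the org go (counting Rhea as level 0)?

The longest chain under Rhea runs Rhea → Farah → Cora, which is 2 levels below Rhea.

2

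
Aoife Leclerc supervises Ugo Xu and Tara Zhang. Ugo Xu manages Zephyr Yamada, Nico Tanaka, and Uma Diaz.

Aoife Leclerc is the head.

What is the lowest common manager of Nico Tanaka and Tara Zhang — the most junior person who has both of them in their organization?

Aoife Leclerc

Nico Tanaka's chain of managers is Ugo Xu, Aoife Leclerc. Tara Zhang's chain of managers is Aoife Leclerc. The first manager that appears in both chains is Aoife Leclerc.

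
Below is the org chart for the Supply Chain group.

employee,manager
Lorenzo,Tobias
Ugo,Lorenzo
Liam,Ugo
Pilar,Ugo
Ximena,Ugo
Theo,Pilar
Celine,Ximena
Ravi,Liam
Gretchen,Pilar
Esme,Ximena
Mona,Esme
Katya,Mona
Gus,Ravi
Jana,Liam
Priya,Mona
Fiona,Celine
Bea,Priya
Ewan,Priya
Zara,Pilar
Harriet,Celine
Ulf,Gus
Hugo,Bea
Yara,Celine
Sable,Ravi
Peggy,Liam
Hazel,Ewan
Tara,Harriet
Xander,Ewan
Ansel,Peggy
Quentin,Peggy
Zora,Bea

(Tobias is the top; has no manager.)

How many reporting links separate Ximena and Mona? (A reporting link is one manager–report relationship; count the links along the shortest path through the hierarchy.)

Mona is in Ximena's organization: the chain from Mona up to Ximena is Mona → Esme → Ximena, which is 2 links.

2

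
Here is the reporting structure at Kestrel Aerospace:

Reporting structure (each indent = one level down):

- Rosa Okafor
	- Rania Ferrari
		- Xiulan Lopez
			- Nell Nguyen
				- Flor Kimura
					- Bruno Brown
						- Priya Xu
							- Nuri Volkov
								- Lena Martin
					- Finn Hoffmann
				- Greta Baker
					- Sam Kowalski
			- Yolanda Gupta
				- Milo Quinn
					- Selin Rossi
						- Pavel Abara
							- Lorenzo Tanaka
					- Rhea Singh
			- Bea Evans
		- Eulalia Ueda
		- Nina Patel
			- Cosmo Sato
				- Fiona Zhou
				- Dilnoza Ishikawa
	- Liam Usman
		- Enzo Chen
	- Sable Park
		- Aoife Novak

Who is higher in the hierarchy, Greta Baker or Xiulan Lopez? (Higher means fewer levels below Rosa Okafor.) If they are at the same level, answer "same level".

Xiulan Lopez

Greta Baker is 4 levels below Rosa Okafor; Xiulan Lopez is 2. Xiulan Lopez is higher.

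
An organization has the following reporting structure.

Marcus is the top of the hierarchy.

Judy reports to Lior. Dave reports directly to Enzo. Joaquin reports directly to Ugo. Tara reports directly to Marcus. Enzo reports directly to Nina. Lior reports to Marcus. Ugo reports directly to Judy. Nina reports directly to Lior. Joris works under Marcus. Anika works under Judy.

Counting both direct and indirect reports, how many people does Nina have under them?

Nina directly manages Enzo. Under Enzo: Dave (1). That's 2 in total.

2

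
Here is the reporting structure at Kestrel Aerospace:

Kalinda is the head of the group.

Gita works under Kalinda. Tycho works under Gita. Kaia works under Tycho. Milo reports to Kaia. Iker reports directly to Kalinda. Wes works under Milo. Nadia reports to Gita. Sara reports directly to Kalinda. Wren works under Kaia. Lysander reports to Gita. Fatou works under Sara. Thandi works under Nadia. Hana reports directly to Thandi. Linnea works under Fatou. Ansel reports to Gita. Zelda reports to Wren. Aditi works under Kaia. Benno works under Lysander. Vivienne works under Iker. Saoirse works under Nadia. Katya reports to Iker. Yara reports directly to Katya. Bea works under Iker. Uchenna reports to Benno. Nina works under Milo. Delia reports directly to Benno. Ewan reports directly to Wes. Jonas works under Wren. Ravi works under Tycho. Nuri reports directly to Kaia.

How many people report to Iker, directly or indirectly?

Iker directly manages Vivienne, Katya, Bea. Vivienne has no reports. Under Katya: Yara (1). Bea has no reports. So Iker's organization is 3 direct reports plus everyone under them: 1 + 2 + 1 = 4.

4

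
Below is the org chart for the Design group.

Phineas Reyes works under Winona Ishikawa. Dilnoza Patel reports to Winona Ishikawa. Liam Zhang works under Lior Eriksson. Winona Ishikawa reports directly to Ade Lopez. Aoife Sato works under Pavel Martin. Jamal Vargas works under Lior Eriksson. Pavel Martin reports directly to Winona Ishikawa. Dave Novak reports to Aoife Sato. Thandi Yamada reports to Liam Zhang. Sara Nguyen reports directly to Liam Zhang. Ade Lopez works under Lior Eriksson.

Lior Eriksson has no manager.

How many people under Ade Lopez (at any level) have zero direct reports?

3

The people in Ade Lopez's organization with no one reporting to them are Dave Novak, Dilnoza Patel, Phineas Reyes. That is 3.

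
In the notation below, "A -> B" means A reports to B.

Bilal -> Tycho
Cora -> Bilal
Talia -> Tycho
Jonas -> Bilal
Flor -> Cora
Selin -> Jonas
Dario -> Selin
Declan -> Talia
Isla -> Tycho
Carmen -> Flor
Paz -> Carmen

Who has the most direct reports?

Direct-report counts: Tycho has 3; Talia has 1; Bilal has 2; Jonas has 1; Selin has 1; Cora has 1; Flor has 1; Carmen has 1. The largest is 3, held by Tycho.

Tycho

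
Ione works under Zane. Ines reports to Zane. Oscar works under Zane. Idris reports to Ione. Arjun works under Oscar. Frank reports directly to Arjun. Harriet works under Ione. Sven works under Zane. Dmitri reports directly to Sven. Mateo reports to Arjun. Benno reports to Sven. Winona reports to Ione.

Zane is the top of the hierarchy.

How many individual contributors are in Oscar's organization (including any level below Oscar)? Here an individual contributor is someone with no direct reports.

The people in Oscar's organization with no one reporting to them are Mateo, Frank. That is 2.

2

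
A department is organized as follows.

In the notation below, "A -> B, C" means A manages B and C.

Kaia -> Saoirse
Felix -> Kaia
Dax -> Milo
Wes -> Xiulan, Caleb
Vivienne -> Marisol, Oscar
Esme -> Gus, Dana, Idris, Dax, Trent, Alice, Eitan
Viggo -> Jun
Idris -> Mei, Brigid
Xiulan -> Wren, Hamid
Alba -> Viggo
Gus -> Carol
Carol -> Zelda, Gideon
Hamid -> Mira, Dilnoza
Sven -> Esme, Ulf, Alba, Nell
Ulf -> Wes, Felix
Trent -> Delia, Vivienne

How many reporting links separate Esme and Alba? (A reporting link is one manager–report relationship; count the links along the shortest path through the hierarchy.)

2

Esme is 1 level below Sven, and Alba is 1 level below Sven (their lowest common manager). The shortest path runs up from Esme to Sven and back down to Alba: 1 + 1 = 2 links.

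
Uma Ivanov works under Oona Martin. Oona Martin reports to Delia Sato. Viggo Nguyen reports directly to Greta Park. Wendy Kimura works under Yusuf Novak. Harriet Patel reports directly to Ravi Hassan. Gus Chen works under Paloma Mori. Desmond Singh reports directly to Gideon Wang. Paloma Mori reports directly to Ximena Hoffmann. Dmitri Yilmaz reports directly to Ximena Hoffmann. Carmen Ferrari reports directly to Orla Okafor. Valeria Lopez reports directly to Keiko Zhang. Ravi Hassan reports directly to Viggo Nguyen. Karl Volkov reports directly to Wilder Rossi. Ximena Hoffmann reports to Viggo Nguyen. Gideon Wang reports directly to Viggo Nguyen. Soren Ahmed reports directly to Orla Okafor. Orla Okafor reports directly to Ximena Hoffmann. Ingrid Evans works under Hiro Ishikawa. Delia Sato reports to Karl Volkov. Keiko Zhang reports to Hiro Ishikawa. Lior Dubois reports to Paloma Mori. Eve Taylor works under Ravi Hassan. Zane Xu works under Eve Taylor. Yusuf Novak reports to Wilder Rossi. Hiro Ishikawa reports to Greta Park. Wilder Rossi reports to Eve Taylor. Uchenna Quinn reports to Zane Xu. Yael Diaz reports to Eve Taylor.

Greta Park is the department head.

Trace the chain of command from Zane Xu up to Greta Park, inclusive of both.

Zane Xu -> Eve Taylor -> Ravi Hassan -> Viggo Nguyen -> Greta Park

Zane Xu reports to Eve Taylor. Eve Taylor reports to Ravi Hassan. Ravi Hassan reports to Viggo Nguyen. Viggo Nguyen reports to Greta Park. Greta Park is at the top.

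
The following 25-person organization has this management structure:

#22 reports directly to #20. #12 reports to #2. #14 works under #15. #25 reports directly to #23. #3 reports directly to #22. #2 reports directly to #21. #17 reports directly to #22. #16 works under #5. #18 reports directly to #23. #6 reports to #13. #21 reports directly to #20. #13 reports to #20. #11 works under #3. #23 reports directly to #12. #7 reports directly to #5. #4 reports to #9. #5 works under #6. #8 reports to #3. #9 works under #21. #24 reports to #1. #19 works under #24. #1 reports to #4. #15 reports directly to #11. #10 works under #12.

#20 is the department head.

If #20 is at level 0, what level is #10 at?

4

Chain from #10 up to #20: #10 → #12 → #2 → #21 → #20. That is 4 steps up, so #10 is 4 levels below #20.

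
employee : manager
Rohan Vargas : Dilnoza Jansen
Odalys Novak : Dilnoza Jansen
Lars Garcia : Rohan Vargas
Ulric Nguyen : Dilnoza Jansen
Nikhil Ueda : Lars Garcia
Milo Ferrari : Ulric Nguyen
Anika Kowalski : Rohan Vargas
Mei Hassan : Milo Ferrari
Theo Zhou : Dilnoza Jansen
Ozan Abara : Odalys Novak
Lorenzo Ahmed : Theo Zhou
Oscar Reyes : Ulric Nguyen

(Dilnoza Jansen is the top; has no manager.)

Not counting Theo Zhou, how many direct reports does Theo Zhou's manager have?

Theo Zhou reports to Dilnoza Jansen. Dilnoza Jansen's other direct reports are Rohan Vargas, Odalys Novak, Ulric Nguyen — 3 peers.

3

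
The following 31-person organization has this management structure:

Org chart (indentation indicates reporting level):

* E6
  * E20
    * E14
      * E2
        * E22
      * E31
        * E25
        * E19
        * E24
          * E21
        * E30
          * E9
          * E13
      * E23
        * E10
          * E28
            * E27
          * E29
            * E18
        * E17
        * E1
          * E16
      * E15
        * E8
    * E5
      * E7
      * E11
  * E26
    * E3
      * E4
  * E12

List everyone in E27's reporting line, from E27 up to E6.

E27 -> E28 -> E10 -> E23 -> E14 -> E20 -> E6

E27 reports to E28. E28 reports to E10. E10 reports to E23. E23 reports to E14. E14 reports to E20. E20 reports to E6. E6 is at the top.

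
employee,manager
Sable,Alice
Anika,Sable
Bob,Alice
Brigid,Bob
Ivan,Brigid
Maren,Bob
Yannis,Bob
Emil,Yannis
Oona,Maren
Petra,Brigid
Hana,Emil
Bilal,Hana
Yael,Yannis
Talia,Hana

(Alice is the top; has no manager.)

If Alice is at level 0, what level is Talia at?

Chain from Talia up to Alice: Talia → Hana → Emil → Yannis → Bob → Alice. That is 5 steps up, so Talia is 5 levels below Alice.

5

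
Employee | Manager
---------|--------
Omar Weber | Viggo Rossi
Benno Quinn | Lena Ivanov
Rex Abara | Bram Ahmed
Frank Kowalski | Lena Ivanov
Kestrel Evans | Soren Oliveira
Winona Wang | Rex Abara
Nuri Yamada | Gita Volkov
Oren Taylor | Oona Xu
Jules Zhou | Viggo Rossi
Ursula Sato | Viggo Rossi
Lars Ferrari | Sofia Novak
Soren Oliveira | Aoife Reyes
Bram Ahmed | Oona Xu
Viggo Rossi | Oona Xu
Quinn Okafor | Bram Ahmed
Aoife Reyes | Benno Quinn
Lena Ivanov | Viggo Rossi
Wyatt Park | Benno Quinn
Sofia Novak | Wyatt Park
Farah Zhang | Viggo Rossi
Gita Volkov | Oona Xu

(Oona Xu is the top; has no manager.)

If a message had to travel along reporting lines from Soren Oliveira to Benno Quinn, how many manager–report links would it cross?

Soren Oliveira is in Benno Quinn's organization: the chain from Soren Oliveira up to Benno Quinn is Soren Oliveira → Aoife Reyes → Benno Quinn, which is 2 links.

2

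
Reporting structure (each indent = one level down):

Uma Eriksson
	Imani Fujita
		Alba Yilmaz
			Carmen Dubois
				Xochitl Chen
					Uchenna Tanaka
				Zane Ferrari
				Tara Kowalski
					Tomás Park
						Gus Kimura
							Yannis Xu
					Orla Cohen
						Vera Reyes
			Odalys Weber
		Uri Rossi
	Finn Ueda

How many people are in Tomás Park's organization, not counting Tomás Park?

2

Tomás Park directly manages Gus Kimura. Under Gus Kimura: Yannis Xu (1). That's 2 in total.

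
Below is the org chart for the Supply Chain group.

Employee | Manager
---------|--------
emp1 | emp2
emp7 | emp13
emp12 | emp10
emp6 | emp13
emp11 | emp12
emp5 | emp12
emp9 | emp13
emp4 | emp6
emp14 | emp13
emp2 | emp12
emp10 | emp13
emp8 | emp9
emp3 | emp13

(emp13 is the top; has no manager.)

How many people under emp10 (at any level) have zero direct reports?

The people in emp10's organization with no one reporting to them are emp11, emp1, emp5. That is 3.

3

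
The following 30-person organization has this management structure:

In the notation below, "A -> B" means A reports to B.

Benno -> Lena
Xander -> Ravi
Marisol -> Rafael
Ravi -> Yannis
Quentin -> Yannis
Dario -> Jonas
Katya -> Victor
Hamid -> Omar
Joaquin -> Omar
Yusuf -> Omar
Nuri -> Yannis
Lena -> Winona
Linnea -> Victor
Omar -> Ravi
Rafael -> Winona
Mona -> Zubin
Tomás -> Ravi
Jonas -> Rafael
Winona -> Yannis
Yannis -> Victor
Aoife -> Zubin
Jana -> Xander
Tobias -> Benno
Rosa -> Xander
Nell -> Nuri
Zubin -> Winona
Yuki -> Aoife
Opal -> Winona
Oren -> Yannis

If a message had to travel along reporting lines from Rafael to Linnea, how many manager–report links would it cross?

Rafael is 3 levels below Victor, and Linnea is 1 level below Victor (their lowest common manager). The shortest path runs up from Rafael to Victor and back down to Linnea: 3 + 1 = 4 links.

4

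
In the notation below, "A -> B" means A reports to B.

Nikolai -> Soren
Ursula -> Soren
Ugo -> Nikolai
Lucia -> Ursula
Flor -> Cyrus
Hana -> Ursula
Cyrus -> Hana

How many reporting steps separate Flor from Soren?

4

Chain from Flor up to Soren: Flor → Cyrus → Hana → Ursula → Soren. That is 4 steps up, so Flor is 4 levels below Soren.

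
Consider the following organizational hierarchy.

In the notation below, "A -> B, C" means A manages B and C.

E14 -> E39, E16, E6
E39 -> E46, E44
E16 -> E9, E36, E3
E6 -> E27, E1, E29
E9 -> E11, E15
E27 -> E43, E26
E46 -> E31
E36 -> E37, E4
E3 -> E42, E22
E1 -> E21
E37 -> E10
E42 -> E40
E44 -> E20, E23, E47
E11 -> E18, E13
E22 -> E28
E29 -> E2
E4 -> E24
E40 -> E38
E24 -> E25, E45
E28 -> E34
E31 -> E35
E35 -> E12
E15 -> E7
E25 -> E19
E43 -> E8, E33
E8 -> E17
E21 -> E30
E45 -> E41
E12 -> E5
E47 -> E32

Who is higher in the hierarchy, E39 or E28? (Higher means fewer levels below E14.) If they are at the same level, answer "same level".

E39

E39 is 1 level below E14; E28 is 4. E39 is higher.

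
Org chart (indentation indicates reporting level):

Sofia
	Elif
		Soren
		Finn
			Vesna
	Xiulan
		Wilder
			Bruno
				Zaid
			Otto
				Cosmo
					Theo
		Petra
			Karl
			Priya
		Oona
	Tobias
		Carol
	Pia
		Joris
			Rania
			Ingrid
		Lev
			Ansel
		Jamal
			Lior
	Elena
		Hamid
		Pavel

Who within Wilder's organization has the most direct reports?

Direct-report counts within Wilder's organization: Wilder has 2; Otto has 1; Cosmo has 1; Bruno has 1. The largest is 2, held by Wilder.

Wilder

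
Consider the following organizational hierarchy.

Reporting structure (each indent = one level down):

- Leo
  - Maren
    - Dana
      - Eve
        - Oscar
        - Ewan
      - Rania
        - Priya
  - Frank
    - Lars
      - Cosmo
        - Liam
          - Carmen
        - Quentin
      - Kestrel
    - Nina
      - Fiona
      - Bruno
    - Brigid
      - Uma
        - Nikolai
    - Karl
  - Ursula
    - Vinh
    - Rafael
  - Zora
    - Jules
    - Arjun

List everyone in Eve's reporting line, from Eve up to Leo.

Eve reports to Dana. Dana reports to Maren. Maren reports to Leo. Leo is at the top.

Eve -> Dana -> Maren -> Leo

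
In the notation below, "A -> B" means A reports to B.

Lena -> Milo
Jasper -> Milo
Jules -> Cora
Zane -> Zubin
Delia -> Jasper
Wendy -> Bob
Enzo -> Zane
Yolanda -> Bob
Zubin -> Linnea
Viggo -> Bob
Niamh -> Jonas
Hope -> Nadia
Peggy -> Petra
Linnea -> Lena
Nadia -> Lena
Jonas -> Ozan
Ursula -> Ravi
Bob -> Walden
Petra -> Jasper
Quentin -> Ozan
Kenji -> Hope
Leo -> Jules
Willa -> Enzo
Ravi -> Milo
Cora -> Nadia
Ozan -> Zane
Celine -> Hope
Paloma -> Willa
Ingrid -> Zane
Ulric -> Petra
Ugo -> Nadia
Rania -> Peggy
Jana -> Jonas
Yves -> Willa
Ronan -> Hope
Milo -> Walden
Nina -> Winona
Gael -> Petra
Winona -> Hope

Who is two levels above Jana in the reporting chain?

Ozan

Jana reports to Jonas, and Jonas reports to Ozan. So Jana's skip-level manager is Ozan.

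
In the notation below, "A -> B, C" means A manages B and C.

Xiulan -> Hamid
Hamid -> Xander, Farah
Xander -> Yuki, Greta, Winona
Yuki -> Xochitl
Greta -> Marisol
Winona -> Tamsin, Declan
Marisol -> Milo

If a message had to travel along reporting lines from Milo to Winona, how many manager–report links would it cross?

4

Milo is 3 levels below Xander, and Winona is 1 level below Xander (their lowest common manager). The shortest path runs up from Milo to Xander and back down to Winona: 3 + 1 = 4 links.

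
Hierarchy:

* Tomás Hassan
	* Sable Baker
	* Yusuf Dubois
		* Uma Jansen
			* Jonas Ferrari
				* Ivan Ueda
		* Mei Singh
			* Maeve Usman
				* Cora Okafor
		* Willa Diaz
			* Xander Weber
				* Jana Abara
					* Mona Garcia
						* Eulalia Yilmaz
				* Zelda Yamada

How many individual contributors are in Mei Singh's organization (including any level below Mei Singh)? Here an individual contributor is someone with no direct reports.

The only person in Mei Singh's organization with no one reporting to them is Cora Okafor. That is 1.

1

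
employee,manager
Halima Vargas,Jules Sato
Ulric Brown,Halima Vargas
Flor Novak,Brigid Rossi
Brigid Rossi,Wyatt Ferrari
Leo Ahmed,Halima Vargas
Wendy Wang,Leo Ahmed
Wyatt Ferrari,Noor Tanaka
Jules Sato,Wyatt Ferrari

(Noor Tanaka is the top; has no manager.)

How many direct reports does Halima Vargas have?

2

Halima Vargas directly manages Leo Ahmed, Ulric Brown. That is 2 direct reports.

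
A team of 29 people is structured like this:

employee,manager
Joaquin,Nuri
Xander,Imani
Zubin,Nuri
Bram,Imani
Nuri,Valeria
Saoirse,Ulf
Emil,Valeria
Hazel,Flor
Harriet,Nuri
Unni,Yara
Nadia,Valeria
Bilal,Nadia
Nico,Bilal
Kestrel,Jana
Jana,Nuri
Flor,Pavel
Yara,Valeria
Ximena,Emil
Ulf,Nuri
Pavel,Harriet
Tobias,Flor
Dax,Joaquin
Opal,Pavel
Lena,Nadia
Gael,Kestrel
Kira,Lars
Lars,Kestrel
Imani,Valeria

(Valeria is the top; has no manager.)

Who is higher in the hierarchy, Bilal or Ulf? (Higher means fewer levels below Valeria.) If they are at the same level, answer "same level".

Both Bilal and Ulf are 2 levels below Valeria.

same level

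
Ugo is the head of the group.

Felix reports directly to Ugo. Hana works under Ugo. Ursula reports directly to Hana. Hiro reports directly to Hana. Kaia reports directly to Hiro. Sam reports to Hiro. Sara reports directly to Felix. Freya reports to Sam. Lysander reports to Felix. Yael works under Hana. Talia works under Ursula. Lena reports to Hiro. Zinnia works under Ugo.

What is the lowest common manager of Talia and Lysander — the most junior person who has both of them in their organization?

Ugo

Talia's chain of managers is Ursula, Hana, Ugo. Lysander's chain of managers is Felix, Ugo. The first manager that appears in both chains is Ugo.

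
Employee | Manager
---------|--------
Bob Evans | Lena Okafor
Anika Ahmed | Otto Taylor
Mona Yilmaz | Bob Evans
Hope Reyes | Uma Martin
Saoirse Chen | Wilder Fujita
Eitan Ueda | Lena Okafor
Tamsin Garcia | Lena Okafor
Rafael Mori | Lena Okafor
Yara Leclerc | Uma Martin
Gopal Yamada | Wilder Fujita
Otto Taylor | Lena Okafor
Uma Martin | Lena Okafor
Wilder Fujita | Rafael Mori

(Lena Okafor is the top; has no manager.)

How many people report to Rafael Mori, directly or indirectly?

Rafael Mori directly manages Wilder Fujita. Under Wilder Fujita: Gopal Yamada, Saoirse Chen (2). That's 3 in total.

3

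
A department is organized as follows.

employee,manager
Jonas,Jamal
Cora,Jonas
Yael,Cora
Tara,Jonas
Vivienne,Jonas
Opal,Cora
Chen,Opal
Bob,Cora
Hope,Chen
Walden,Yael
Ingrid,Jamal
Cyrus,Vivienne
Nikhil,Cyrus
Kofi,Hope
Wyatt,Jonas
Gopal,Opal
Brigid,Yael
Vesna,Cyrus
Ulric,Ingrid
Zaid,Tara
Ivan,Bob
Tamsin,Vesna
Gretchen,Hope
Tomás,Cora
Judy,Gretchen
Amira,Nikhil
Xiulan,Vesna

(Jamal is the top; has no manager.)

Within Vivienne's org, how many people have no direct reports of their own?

3

The people in Vivienne's organization with no one reporting to them are Xiulan, Tamsin, Amira. That is 3.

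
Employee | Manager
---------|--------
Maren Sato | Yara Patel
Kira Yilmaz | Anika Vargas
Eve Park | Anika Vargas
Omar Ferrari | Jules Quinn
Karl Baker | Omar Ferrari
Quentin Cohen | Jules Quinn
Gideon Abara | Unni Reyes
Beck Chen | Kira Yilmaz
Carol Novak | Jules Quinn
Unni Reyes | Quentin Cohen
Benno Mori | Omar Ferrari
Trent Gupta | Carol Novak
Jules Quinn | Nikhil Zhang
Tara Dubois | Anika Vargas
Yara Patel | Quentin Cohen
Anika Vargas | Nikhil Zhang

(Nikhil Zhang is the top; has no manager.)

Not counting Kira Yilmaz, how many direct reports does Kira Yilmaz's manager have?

Kira Yilmaz reports to Anika Vargas. Anika Vargas's other direct reports are Eve Park, Tara Dubois — 2 peers.

2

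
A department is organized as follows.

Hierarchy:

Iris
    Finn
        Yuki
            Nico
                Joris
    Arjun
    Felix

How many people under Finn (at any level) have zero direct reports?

1

The only person in Finn's organization with no one reporting to them is Joris. That is 1.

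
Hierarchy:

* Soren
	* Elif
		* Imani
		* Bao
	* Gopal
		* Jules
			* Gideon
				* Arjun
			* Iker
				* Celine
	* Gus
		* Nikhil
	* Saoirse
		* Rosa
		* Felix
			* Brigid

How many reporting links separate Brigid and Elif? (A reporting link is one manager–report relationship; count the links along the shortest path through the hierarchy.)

Brigid is 3 levels below Soren, and Elif is 1 level below Soren (their lowest common manager). The shortest path runs up from Brigid to Soren and back down to Elif: 3 + 1 = 4 links.

4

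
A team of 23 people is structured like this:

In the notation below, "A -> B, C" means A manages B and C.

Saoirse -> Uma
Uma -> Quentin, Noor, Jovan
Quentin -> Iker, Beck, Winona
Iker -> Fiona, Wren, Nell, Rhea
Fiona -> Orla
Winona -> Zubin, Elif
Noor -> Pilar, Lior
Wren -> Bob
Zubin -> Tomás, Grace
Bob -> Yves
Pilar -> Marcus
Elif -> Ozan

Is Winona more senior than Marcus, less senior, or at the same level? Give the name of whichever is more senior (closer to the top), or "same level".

Winona is 3 levels below Saoirse; Marcus is 4. Winona is higher.

Winona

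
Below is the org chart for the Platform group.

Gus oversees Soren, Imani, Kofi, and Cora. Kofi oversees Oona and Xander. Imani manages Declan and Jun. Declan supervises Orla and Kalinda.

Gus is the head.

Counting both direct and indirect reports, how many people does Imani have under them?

Imani directly manages Declan, Jun. Under Declan: Kalinda, Orla (2). Jun has no reports. So Imani's organization is 2 direct reports plus everyone under them: 3 + 1 = 4.

4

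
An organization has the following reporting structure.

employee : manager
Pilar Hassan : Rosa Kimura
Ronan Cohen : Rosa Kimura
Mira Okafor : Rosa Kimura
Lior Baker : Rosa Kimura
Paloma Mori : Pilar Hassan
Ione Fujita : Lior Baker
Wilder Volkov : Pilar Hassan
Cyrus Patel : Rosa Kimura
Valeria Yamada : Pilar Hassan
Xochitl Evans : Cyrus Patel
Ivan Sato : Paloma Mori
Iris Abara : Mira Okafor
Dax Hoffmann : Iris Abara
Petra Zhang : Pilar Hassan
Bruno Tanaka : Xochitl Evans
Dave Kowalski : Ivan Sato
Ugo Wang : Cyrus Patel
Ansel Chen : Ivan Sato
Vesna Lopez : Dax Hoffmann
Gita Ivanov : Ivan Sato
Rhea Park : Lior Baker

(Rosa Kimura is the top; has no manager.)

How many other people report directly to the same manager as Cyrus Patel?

4

Cyrus Patel reports to Rosa Kimura. Rosa Kimura's other direct reports are Pilar Hassan, Ronan Cohen, Mira Okafor, Lior Baker — 4 peers.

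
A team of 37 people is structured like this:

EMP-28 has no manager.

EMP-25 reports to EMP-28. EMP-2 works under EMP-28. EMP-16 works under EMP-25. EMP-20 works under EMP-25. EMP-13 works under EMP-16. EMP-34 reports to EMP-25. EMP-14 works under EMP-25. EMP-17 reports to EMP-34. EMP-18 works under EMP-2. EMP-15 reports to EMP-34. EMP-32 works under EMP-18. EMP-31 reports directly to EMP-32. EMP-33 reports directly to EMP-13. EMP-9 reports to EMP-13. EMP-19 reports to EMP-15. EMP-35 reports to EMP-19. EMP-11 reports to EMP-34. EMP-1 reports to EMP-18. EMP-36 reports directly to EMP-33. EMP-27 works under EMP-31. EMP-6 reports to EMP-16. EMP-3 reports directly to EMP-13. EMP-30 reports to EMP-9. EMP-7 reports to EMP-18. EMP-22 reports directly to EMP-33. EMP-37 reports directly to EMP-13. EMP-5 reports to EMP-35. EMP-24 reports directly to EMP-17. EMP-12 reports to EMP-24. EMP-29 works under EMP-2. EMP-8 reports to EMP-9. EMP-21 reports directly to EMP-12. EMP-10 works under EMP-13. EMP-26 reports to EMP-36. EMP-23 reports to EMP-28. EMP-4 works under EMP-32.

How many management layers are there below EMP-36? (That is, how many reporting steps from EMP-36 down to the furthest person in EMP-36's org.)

The longest chain under EMP-36 runs EMP-36 → EMP-26, which is 1 level below EMP-36.

1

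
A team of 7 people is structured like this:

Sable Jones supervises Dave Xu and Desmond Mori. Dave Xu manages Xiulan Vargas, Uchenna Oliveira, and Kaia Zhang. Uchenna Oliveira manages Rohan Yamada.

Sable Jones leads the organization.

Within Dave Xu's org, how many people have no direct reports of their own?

The people in Dave Xu's organization with no one reporting to them are Kaia Zhang, Xiulan Vargas, Rohan Yamada. That is 3.

3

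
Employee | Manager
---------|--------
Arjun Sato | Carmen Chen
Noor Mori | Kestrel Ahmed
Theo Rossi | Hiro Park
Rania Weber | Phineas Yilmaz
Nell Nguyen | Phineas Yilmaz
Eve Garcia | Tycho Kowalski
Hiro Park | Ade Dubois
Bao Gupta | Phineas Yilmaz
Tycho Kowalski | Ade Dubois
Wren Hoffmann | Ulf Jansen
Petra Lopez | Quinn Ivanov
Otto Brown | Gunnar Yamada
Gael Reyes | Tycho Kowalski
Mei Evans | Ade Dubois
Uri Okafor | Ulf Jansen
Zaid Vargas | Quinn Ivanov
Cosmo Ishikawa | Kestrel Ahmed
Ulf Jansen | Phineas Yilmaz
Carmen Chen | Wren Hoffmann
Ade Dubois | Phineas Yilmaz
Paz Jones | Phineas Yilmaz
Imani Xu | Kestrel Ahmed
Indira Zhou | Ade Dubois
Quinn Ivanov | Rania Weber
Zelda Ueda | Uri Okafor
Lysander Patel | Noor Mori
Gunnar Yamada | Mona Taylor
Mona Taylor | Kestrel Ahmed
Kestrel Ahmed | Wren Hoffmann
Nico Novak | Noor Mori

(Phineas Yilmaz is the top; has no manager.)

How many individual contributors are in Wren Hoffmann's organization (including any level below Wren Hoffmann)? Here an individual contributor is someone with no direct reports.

The people in Wren Hoffmann's organization with no one reporting to them are Arjun Sato, Cosmo Ishikawa, Imani Xu, Otto Brown, Nico Novak, Lysander Patel. That is 6.

6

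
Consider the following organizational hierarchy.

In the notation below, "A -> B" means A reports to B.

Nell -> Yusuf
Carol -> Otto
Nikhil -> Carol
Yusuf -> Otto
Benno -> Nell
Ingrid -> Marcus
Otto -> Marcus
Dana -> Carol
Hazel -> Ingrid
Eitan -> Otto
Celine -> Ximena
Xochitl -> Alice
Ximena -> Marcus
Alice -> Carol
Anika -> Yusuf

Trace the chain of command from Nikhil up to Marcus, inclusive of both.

Nikhil -> Carol -> Otto -> Marcus

Nikhil reports to Carol. Carol reports to Otto. Otto reports to Marcus. Marcus is at the top.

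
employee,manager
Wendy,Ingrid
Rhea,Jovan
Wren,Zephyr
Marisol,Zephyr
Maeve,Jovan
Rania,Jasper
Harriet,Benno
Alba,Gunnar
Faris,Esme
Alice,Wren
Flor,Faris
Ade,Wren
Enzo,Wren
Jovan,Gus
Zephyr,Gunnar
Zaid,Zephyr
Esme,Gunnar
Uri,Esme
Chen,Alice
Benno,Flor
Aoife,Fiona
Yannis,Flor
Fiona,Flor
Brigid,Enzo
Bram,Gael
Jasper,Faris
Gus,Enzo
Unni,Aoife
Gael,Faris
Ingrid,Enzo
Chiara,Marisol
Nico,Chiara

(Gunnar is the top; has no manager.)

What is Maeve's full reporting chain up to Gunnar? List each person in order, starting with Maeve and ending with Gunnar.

Maeve reports to Jovan. Jovan reports to Gus. Gus reports to Enzo. Enzo reports to Wren. Wren reports to Zephyr. Zephyr reports to Gunnar. Gunnar is at the top.

Maeve -> Jovan -> Gus -> Enzo -> Wren -> Zephyr -> Gunnar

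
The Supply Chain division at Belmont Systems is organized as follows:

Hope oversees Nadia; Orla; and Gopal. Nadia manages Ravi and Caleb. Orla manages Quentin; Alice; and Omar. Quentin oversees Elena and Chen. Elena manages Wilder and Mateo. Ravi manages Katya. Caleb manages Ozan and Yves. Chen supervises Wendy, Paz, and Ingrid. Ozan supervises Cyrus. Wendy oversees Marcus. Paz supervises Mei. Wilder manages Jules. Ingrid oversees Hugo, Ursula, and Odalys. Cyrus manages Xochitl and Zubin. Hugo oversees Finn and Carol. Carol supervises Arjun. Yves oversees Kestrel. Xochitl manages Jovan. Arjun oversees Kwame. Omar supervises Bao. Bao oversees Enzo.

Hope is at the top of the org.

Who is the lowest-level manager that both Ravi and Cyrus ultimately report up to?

Ravi's chain of managers is Nadia, Hope. Cyrus's chain of managers is Ozan, Caleb, Nadia, Hope. The first manager that appears in both chains is Nadia.

Nadia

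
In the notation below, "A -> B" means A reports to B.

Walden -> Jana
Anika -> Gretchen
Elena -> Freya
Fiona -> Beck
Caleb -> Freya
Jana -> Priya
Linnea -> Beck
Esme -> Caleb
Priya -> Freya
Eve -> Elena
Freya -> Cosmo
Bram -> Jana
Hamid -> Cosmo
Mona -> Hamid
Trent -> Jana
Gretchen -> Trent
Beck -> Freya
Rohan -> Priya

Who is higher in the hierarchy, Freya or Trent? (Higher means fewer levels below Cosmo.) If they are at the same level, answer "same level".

Freya

Freya is 1 level below Cosmo; Trent is 4. Freya is higher.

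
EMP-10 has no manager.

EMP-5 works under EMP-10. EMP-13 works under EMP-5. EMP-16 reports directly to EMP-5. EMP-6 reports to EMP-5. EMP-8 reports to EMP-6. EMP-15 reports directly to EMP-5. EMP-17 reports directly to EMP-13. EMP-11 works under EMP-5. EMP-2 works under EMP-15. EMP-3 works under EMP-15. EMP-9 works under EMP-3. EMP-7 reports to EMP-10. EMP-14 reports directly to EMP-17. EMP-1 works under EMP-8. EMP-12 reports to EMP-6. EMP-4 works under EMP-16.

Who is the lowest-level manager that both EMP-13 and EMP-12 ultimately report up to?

EMP-13's chain of managers is EMP-5, EMP-10. EMP-12's chain of managers is EMP-6, EMP-5, EMP-10. The first manager that appears in both chains is EMP-5.

EMP-5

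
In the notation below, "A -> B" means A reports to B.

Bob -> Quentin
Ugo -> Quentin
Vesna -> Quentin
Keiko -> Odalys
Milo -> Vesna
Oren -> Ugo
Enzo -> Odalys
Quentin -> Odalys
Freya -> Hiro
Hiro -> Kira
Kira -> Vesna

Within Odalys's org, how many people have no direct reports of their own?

The people in Odalys's organization with no one reporting to them are Enzo, Keiko, Oren, Bob, Freya, Milo. That is 6.

6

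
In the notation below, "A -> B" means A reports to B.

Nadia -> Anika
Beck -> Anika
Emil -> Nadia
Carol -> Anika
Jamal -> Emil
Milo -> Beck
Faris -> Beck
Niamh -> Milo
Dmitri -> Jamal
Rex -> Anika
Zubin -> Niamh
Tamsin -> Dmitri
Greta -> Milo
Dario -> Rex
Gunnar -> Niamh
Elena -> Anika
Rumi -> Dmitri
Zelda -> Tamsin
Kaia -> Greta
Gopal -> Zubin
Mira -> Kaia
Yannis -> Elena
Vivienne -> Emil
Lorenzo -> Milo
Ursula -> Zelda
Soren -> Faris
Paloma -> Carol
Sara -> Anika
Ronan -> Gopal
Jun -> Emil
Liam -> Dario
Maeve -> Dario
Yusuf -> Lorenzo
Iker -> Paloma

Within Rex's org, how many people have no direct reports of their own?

2

The people in Rex's organization with no one reporting to them are Maeve, Liam. That is 2.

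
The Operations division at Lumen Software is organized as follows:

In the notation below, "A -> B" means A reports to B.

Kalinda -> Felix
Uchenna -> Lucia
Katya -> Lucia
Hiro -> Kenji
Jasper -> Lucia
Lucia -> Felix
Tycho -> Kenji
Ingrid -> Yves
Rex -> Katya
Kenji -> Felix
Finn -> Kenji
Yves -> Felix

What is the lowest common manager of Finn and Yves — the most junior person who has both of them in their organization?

Finn's chain of managers is Kenji, Felix. Yves's chain of managers is Felix. The first manager that appears in both chains is Felix.

Felix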